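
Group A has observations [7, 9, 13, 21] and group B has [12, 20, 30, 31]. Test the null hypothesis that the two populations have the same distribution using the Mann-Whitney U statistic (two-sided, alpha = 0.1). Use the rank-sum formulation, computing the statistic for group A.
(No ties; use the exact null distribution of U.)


Step 1: Combine and sort all 8 observations; assign midranks.
sorted (value, group): (7,X), (9,X), (12,Y), (13,X), (20,Y), (21,X), (30,Y), (31,Y)
ranks: 7->1, 9->2, 12->3, 13->4, 20->5, 21->6, 30->7, 31->8
Step 2: Rank sum for X: R1 = 1 + 2 + 4 + 6 = 13.
Step 3: U_X = R1 - n1(n1+1)/2 = 13 - 4*5/2 = 13 - 10 = 3.
       U_Y = n1*n2 - U_X = 16 - 3 = 13.
Step 4: No ties, so the exact null distribution of U (based on enumerating the C(8,4) = 70 equally likely rank assignments) gives the two-sided p-value.
Step 5: p-value = 0.200000; compare to alpha = 0.1. fail to reject H0.

U_X = 3, p = 0.200000, fail to reject H0 at alpha = 0.1.


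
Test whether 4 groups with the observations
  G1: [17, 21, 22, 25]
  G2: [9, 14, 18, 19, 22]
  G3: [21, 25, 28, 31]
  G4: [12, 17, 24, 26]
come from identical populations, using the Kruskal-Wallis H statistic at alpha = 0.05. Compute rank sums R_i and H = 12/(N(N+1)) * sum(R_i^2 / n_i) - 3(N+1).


Step 1: Combine all N = 17 observations and assign midranks.
sorted (value, group, rank): (9,G2,1), (12,G4,2), (14,G2,3), (17,G1,4.5), (17,G4,4.5), (18,G2,6), (19,G2,7), (21,G1,8.5), (21,G3,8.5), (22,G1,10.5), (22,G2,10.5), (24,G4,12), (25,G1,13.5), (25,G3,13.5), (26,G4,15), (28,G3,16), (31,G3,17)
Step 2: Sum ranks within each group.
R_1 = 37 (n_1 = 4)
R_2 = 27.5 (n_2 = 5)
R_3 = 55 (n_3 = 4)
R_4 = 33.5 (n_4 = 4)
Step 3: H = 12/(N(N+1)) * sum(R_i^2/n_i) - 3(N+1)
     = 12/(17*18) * (37^2/4 + 27.5^2/5 + 55^2/4 + 33.5^2/4) - 3*18
     = 0.039216 * 1530.31 - 54
     = 6.012255.
Step 4: Ties present; correction factor C = 1 - 24/(17^3 - 17) = 0.995098. Corrected H = 6.012255 / 0.995098 = 6.041872.
Step 5: Under H0, H ~ chi^2(3); p-value = 0.109591.
Step 6: alpha = 0.05. fail to reject H0.

H = 6.0419, df = 3, p = 0.109591, fail to reject H0.


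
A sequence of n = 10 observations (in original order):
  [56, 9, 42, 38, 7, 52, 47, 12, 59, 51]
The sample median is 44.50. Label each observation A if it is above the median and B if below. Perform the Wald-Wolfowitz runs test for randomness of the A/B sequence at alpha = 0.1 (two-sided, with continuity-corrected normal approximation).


Step 1: Compute median = 44.50; label A = above, B = below.
Labels in order: ABBBBAABAA  (n_A = 5, n_B = 5)
Step 2: Count runs R = 5.
Step 3: Under H0 (random ordering), E[R] = 2*n_A*n_B/(n_A+n_B) + 1 = 2*5*5/10 + 1 = 6.0000.
        Var[R] = 2*n_A*n_B*(2*n_A*n_B - n_A - n_B) / ((n_A+n_B)^2 * (n_A+n_B-1)) = 2000/900 = 2.2222.
        SD[R] = 1.4907.
Step 4: Continuity-corrected z = (R + 0.5 - E[R]) / SD[R] = (5 + 0.5 - 6.0000) / 1.4907 = -0.3354.
Step 5: Two-sided p-value via normal approximation = 2*(1 - Phi(|z|)) = 0.737316.
Step 6: alpha = 0.1. fail to reject H0.

R = 5, z = -0.3354, p = 0.737316, fail to reject H0.


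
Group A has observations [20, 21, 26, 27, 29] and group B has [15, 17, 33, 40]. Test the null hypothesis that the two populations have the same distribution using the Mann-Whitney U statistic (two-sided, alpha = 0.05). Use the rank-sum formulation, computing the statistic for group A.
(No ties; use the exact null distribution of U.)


Step 1: Combine and sort all 9 observations; assign midranks.
sorted (value, group): (15,Y), (17,Y), (20,X), (21,X), (26,X), (27,X), (29,X), (33,Y), (40,Y)
ranks: 15->1, 17->2, 20->3, 21->4, 26->5, 27->6, 29->7, 33->8, 40->9
Step 2: Rank sum for X: R1 = 3 + 4 + 5 + 6 + 7 = 25.
Step 3: U_X = R1 - n1(n1+1)/2 = 25 - 5*6/2 = 25 - 15 = 10.
       U_Y = n1*n2 - U_X = 20 - 10 = 10.
Step 4: No ties, so the exact null distribution of U (based on enumerating the C(9,5) = 126 equally likely rank assignments) gives the two-sided p-value.
Step 5: p-value = 1.000000; compare to alpha = 0.05. fail to reject H0.

U_X = 10, p = 1.000000, fail to reject H0 at alpha = 0.05.


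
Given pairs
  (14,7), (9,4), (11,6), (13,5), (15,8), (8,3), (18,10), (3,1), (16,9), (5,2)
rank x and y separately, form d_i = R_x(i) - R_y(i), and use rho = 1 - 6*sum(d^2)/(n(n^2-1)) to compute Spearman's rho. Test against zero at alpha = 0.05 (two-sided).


Step 1: Rank x and y separately (midranks; no ties here).
rank(x): 14->7, 9->4, 11->5, 13->6, 15->8, 8->3, 18->10, 3->1, 16->9, 5->2
rank(y): 7->7, 4->4, 6->6, 5->5, 8->8, 3->3, 10->10, 1->1, 9->9, 2->2
Step 2: d_i = R_x(i) - R_y(i); compute d_i^2.
  (7-7)^2=0, (4-4)^2=0, (5-6)^2=1, (6-5)^2=1, (8-8)^2=0, (3-3)^2=0, (10-10)^2=0, (1-1)^2=0, (9-9)^2=0, (2-2)^2=0
sum(d^2) = 2.
Step 3: rho = 1 - 6*2 / (10*(10^2 - 1)) = 1 - 12/990 = 0.987879.
Step 4: Under H0, t = rho * sqrt((n-2)/(1-rho^2)) = 18.0003 ~ t(8).
Step 5: Two-sided p-value from the t-distribution with 8 df = 0.000000.
Step 6: alpha = 0.05. reject H0.

rho = 0.9879, p = 0.000000, reject H0 at alpha = 0.05.


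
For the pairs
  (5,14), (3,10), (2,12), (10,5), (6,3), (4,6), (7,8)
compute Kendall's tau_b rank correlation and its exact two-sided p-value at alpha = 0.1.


Step 1: Enumerate the 21 unordered pairs (i,j) with i<j and classify each by sign(x_j-x_i) * sign(y_j-y_i).
  (1,2):dx=-2,dy=-4->C; (1,3):dx=-3,dy=-2->C; (1,4):dx=+5,dy=-9->D; (1,5):dx=+1,dy=-11->D
  (1,6):dx=-1,dy=-8->C; (1,7):dx=+2,dy=-6->D; (2,3):dx=-1,dy=+2->D; (2,4):dx=+7,dy=-5->D
  (2,5):dx=+3,dy=-7->D; (2,6):dx=+1,dy=-4->D; (2,7):dx=+4,dy=-2->D; (3,4):dx=+8,dy=-7->D
  (3,5):dx=+4,dy=-9->D; (3,6):dx=+2,dy=-6->D; (3,7):dx=+5,dy=-4->D; (4,5):dx=-4,dy=-2->C
  (4,6):dx=-6,dy=+1->D; (4,7):dx=-3,dy=+3->D; (5,6):dx=-2,dy=+3->D; (5,7):dx=+1,dy=+5->C
  (6,7):dx=+3,dy=+2->C
Step 2: C = 6, D = 15, total pairs = 21.
Step 3: tau = (C - D)/(n(n-1)/2) = (6 - 15)/21 = -0.428571.
Step 4: Exact two-sided p-value (enumerate n! = 5040 permutations of y under H0): p = 0.238889.
Step 5: alpha = 0.1. fail to reject H0.

tau_b = -0.4286 (C=6, D=15), p = 0.238889, fail to reject H0.


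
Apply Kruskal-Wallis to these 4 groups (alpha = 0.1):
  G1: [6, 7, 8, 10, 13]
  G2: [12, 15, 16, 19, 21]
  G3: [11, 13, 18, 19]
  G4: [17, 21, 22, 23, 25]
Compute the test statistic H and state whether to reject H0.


Step 1: Combine all N = 19 observations and assign midranks.
sorted (value, group, rank): (6,G1,1), (7,G1,2), (8,G1,3), (10,G1,4), (11,G3,5), (12,G2,6), (13,G1,7.5), (13,G3,7.5), (15,G2,9), (16,G2,10), (17,G4,11), (18,G3,12), (19,G2,13.5), (19,G3,13.5), (21,G2,15.5), (21,G4,15.5), (22,G4,17), (23,G4,18), (25,G4,19)
Step 2: Sum ranks within each group.
R_1 = 17.5 (n_1 = 5)
R_2 = 54 (n_2 = 5)
R_3 = 38 (n_3 = 4)
R_4 = 80.5 (n_4 = 5)
Step 3: H = 12/(N(N+1)) * sum(R_i^2/n_i) - 3(N+1)
     = 12/(19*20) * (17.5^2/5 + 54^2/5 + 38^2/4 + 80.5^2/5) - 3*20
     = 0.031579 * 2301.5 - 60
     = 12.678947.
Step 4: Ties present; correction factor C = 1 - 18/(19^3 - 19) = 0.997368. Corrected H = 12.678947 / 0.997368 = 12.712401.
Step 5: Under H0, H ~ chi^2(3); p-value = 0.005302.
Step 6: alpha = 0.1. reject H0.

H = 12.7124, df = 3, p = 0.005302, reject H0.


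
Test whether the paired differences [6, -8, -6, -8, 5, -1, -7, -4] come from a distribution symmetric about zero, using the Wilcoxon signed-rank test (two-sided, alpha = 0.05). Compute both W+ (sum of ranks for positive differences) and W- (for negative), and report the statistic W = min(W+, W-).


Step 1: Drop any zero differences (none here) and take |d_i|.
|d| = [6, 8, 6, 8, 5, 1, 7, 4]
Step 2: Midrank |d_i| (ties get averaged ranks).
ranks: |6|->4.5, |8|->7.5, |6|->4.5, |8|->7.5, |5|->3, |1|->1, |7|->6, |4|->2
Step 3: Attach original signs; sum ranks with positive sign and with negative sign.
W+ = 4.5 + 3 = 7.5
W- = 7.5 + 4.5 + 7.5 + 1 + 6 + 2 = 28.5
(Check: W+ + W- = 36 should equal n(n+1)/2 = 36.)
Step 4: Test statistic W = min(W+, W-) = 7.5.
Step 5: Ties in |d|, so use the tie-corrected normal approximation.
        E[W] = n(n+1)/4 = 8*9/4 = 18.
        Tie groups: |d|=6 (t=2), |d|=8 (t=2); sum(t^3 - t) = 12.
        Var[W] = n(n+1)(2n+1)/24 - sum(t^3-t)/48 = 1224/24 - 12/48 = 50.75.
        z = (W - E[W]) / sqrt(Var[W]) = (7.5 - 18) / 7.1239 = -1.4739.
        Two-sided p = 2*Phi(z) = 0.140506.
Step 6: alpha = 0.05. fail to reject H0.

W+ = 7.5, W- = 28.5, W = min = 7.5, p = 0.140506, fail to reject H0.


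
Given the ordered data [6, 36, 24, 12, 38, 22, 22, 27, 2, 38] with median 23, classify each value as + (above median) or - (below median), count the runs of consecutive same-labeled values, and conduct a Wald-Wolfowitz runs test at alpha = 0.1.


Step 1: Compute median = 23; label A = above, B = below.
Labels in order: BAABABBABA  (n_A = 5, n_B = 5)
Step 2: Count runs R = 8.
Step 3: Under H0 (random ordering), E[R] = 2*n_A*n_B/(n_A+n_B) + 1 = 2*5*5/10 + 1 = 6.0000.
        Var[R] = 2*n_A*n_B*(2*n_A*n_B - n_A - n_B) / ((n_A+n_B)^2 * (n_A+n_B-1)) = 2000/900 = 2.2222.
        SD[R] = 1.4907.
Step 4: Continuity-corrected z = (R - 0.5 - E[R]) / SD[R] = (8 - 0.5 - 6.0000) / 1.4907 = 1.0062.
Step 5: Two-sided p-value via normal approximation = 2*(1 - Phi(|z|)) = 0.314305.
Step 6: alpha = 0.1. fail to reject H0.

R = 8, z = 1.0062, p = 0.314305, fail to reject H0.


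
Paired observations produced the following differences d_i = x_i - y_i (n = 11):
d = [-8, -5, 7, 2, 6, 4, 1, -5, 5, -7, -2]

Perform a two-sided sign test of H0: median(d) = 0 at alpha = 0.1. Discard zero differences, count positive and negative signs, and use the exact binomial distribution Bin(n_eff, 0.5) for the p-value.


Step 1: Discard zero differences. Original n = 11; n_eff = number of nonzero differences = 11.
Nonzero differences (with sign): -8, -5, +7, +2, +6, +4, +1, -5, +5, -7, -2
Step 2: Count signs: positive = 6, negative = 5.
Step 3: Under H0: P(positive) = 0.5, so the number of positives S ~ Bin(11, 0.5).
Step 4: Two-sided exact p-value = sum of Bin(11,0.5) probabilities at or below the observed probability = 1.000000.
Step 5: alpha = 0.1. fail to reject H0.

n_eff = 11, pos = 6, neg = 5, p = 1.000000, fail to reject H0.


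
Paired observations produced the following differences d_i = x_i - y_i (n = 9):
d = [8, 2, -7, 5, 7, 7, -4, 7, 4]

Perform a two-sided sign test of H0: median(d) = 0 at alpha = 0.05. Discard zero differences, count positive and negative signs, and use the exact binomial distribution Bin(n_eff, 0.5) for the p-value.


Step 1: Discard zero differences. Original n = 9; n_eff = number of nonzero differences = 9.
Nonzero differences (with sign): +8, +2, -7, +5, +7, +7, -4, +7, +4
Step 2: Count signs: positive = 7, negative = 2.
Step 3: Under H0: P(positive) = 0.5, so the number of positives S ~ Bin(9, 0.5).
Step 4: Two-sided exact p-value = sum of Bin(9,0.5) probabilities at or below the observed probability = 0.179688.
Step 5: alpha = 0.05. fail to reject H0.

n_eff = 9, pos = 7, neg = 2, p = 0.179688, fail to reject H0.


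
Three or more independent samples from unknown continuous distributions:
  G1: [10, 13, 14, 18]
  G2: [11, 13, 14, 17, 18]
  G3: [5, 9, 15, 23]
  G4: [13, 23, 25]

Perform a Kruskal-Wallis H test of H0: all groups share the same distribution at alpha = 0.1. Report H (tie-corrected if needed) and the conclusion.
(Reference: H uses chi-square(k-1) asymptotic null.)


Step 1: Combine all N = 16 observations and assign midranks.
sorted (value, group, rank): (5,G3,1), (9,G3,2), (10,G1,3), (11,G2,4), (13,G1,6), (13,G2,6), (13,G4,6), (14,G1,8.5), (14,G2,8.5), (15,G3,10), (17,G2,11), (18,G1,12.5), (18,G2,12.5), (23,G3,14.5), (23,G4,14.5), (25,G4,16)
Step 2: Sum ranks within each group.
R_1 = 30 (n_1 = 4)
R_2 = 42 (n_2 = 5)
R_3 = 27.5 (n_3 = 4)
R_4 = 36.5 (n_4 = 3)
Step 3: H = 12/(N(N+1)) * sum(R_i^2/n_i) - 3(N+1)
     = 12/(16*17) * (30^2/4 + 42^2/5 + 27.5^2/4 + 36.5^2/3) - 3*17
     = 0.044118 * 1210.95 - 51
     = 2.424081.
Step 4: Ties present; correction factor C = 1 - 42/(16^3 - 16) = 0.989706. Corrected H = 2.424081 / 0.989706 = 2.449294.
Step 5: Under H0, H ~ chi^2(3); p-value = 0.484524.
Step 6: alpha = 0.1. fail to reject H0.

H = 2.4493, df = 3, p = 0.484524, fail to reject H0.


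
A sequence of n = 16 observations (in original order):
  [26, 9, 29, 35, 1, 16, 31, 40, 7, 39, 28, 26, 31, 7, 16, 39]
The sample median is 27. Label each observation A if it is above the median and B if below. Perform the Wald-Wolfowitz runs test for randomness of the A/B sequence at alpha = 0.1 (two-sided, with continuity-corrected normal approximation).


Step 1: Compute median = 27; label A = above, B = below.
Labels in order: BBAABBAABAABABBA  (n_A = 8, n_B = 8)
Step 2: Count runs R = 10.
Step 3: Under H0 (random ordering), E[R] = 2*n_A*n_B/(n_A+n_B) + 1 = 2*8*8/16 + 1 = 9.0000.
        Var[R] = 2*n_A*n_B*(2*n_A*n_B - n_A - n_B) / ((n_A+n_B)^2 * (n_A+n_B-1)) = 14336/3840 = 3.7333.
        SD[R] = 1.9322.
Step 4: Continuity-corrected z = (R - 0.5 - E[R]) / SD[R] = (10 - 0.5 - 9.0000) / 1.9322 = 0.2588.
Step 5: Two-sided p-value via normal approximation = 2*(1 - Phi(|z|)) = 0.795809.
Step 6: alpha = 0.1. fail to reject H0.

R = 10, z = 0.2588, p = 0.795809, fail to reject H0.


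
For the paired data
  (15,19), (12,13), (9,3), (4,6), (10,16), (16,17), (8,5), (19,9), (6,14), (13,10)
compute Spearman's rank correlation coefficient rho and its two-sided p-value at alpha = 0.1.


Step 1: Rank x and y separately (midranks; no ties here).
rank(x): 15->8, 12->6, 9->4, 4->1, 10->5, 16->9, 8->3, 19->10, 6->2, 13->7
rank(y): 19->10, 13->6, 3->1, 6->3, 16->8, 17->9, 5->2, 9->4, 14->7, 10->5
Step 2: d_i = R_x(i) - R_y(i); compute d_i^2.
  (8-10)^2=4, (6-6)^2=0, (4-1)^2=9, (1-3)^2=4, (5-8)^2=9, (9-9)^2=0, (3-2)^2=1, (10-4)^2=36, (2-7)^2=25, (7-5)^2=4
sum(d^2) = 92.
Step 3: rho = 1 - 6*92 / (10*(10^2 - 1)) = 1 - 552/990 = 0.442424.
Step 4: Under H0, t = rho * sqrt((n-2)/(1-rho^2)) = 1.3954 ~ t(8).
Step 5: Two-sided p-value from the t-distribution with 8 df = 0.200423.
Step 6: alpha = 0.1. fail to reject H0.

rho = 0.4424, p = 0.200423, fail to reject H0 at alpha = 0.1.


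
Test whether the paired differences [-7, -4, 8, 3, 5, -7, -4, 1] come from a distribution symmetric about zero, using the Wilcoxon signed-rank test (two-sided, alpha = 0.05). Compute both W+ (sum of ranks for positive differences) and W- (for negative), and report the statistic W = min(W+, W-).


Step 1: Drop any zero differences (none here) and take |d_i|.
|d| = [7, 4, 8, 3, 5, 7, 4, 1]
Step 2: Midrank |d_i| (ties get averaged ranks).
ranks: |7|->6.5, |4|->3.5, |8|->8, |3|->2, |5|->5, |7|->6.5, |4|->3.5, |1|->1
Step 3: Attach original signs; sum ranks with positive sign and with negative sign.
W+ = 8 + 2 + 5 + 1 = 16
W- = 6.5 + 3.5 + 6.5 + 3.5 = 20
(Check: W+ + W- = 36 should equal n(n+1)/2 = 36.)
Step 4: Test statistic W = min(W+, W-) = 16.
Step 5: Ties in |d|, so use the tie-corrected normal approximation.
        E[W] = n(n+1)/4 = 8*9/4 = 18.
        Tie groups: |d|=4 (t=2), |d|=7 (t=2); sum(t^3 - t) = 12.
        Var[W] = n(n+1)(2n+1)/24 - sum(t^3-t)/48 = 1224/24 - 12/48 = 50.75.
        z = (W - E[W]) / sqrt(Var[W]) = (16 - 18) / 7.1239 = -0.2807.
        Two-sided p = 2*Phi(z) = 0.778906.
Step 6: alpha = 0.05. fail to reject H0.

W+ = 16, W- = 20, W = min = 16, p = 0.778906, fail to reject H0.


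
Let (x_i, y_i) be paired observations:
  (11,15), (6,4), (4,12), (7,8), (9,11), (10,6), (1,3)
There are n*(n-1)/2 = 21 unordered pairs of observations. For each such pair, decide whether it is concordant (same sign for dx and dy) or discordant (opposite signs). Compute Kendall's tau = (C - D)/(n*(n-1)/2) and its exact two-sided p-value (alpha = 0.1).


Step 1: Enumerate the 21 unordered pairs (i,j) with i<j and classify each by sign(x_j-x_i) * sign(y_j-y_i).
  (1,2):dx=-5,dy=-11->C; (1,3):dx=-7,dy=-3->C; (1,4):dx=-4,dy=-7->C; (1,5):dx=-2,dy=-4->C
  (1,6):dx=-1,dy=-9->C; (1,7):dx=-10,dy=-12->C; (2,3):dx=-2,dy=+8->D; (2,4):dx=+1,dy=+4->C
  (2,5):dx=+3,dy=+7->C; (2,6):dx=+4,dy=+2->C; (2,7):dx=-5,dy=-1->C; (3,4):dx=+3,dy=-4->D
  (3,5):dx=+5,dy=-1->D; (3,6):dx=+6,dy=-6->D; (3,7):dx=-3,dy=-9->C; (4,5):dx=+2,dy=+3->C
  (4,6):dx=+3,dy=-2->D; (4,7):dx=-6,dy=-5->C; (5,6):dx=+1,dy=-5->D; (5,7):dx=-8,dy=-8->C
  (6,7):dx=-9,dy=-3->C
Step 2: C = 15, D = 6, total pairs = 21.
Step 3: tau = (C - D)/(n(n-1)/2) = (15 - 6)/21 = 0.428571.
Step 4: Exact two-sided p-value (enumerate n! = 5040 permutations of y under H0): p = 0.238889.
Step 5: alpha = 0.1. fail to reject H0.

tau_b = 0.4286 (C=15, D=6), p = 0.238889, fail to reject H0.


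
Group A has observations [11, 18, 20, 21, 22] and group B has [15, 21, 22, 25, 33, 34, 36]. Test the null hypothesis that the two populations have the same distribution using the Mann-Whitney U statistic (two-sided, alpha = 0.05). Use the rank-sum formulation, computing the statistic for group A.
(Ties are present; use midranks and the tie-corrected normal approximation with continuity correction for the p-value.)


Step 1: Combine and sort all 12 observations; assign midranks.
sorted (value, group): (11,X), (15,Y), (18,X), (20,X), (21,X), (21,Y), (22,X), (22,Y), (25,Y), (33,Y), (34,Y), (36,Y)
ranks: 11->1, 15->2, 18->3, 20->4, 21->5.5, 21->5.5, 22->7.5, 22->7.5, 25->9, 33->10, 34->11, 36->12
Step 2: Rank sum for X: R1 = 1 + 3 + 4 + 5.5 + 7.5 = 21.
Step 3: U_X = R1 - n1(n1+1)/2 = 21 - 5*6/2 = 21 - 15 = 6.
       U_Y = n1*n2 - U_X = 35 - 6 = 29.
Step 4: Ties are present, so use the tie-corrected normal approximation (with continuity correction) for the p-value.
Step 5: p-value = 0.073025; compare to alpha = 0.05. fail to reject H0.

U_X = 6, p = 0.073025, fail to reject H0 at alpha = 0.05.


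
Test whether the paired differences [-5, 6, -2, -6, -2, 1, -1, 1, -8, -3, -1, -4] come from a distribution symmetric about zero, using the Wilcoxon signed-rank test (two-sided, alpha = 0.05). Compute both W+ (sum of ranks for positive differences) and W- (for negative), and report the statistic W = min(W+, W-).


Step 1: Drop any zero differences (none here) and take |d_i|.
|d| = [5, 6, 2, 6, 2, 1, 1, 1, 8, 3, 1, 4]
Step 2: Midrank |d_i| (ties get averaged ranks).
ranks: |5|->9, |6|->10.5, |2|->5.5, |6|->10.5, |2|->5.5, |1|->2.5, |1|->2.5, |1|->2.5, |8|->12, |3|->7, |1|->2.5, |4|->8
Step 3: Attach original signs; sum ranks with positive sign and with negative sign.
W+ = 10.5 + 2.5 + 2.5 = 15.5
W- = 9 + 5.5 + 10.5 + 5.5 + 2.5 + 12 + 7 + 2.5 + 8 = 62.5
(Check: W+ + W- = 78 should equal n(n+1)/2 = 78.)
Step 4: Test statistic W = min(W+, W-) = 15.5.
Step 5: Ties in |d|, so use the tie-corrected normal approximation.
        E[W] = n(n+1)/4 = 12*13/4 = 39.
        Tie groups: |d|=1 (t=4), |d|=2 (t=2), |d|=6 (t=2); sum(t^3 - t) = 72.
        Var[W] = n(n+1)(2n+1)/24 - sum(t^3-t)/48 = 3900/24 - 72/48 = 161.
        z = (W - E[W]) / sqrt(Var[W]) = (15.5 - 39) / 12.6886 = -1.8521.
        Two-sided p = 2*Phi(z) = 0.064017.
Step 6: alpha = 0.05. fail to reject H0.

W+ = 15.5, W- = 62.5, W = min = 15.5, p = 0.064017, fail to reject H0.


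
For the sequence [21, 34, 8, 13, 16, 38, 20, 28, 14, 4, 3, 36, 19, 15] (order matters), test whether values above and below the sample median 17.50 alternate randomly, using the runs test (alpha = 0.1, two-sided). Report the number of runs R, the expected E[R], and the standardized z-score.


Step 1: Compute median = 17.50; label A = above, B = below.
Labels in order: AABBBAAABBBAAB  (n_A = 7, n_B = 7)
Step 2: Count runs R = 6.
Step 3: Under H0 (random ordering), E[R] = 2*n_A*n_B/(n_A+n_B) + 1 = 2*7*7/14 + 1 = 8.0000.
        Var[R] = 2*n_A*n_B*(2*n_A*n_B - n_A - n_B) / ((n_A+n_B)^2 * (n_A+n_B-1)) = 8232/2548 = 3.2308.
        SD[R] = 1.7974.
Step 4: Continuity-corrected z = (R + 0.5 - E[R]) / SD[R] = (6 + 0.5 - 8.0000) / 1.7974 = -0.8345.
Step 5: Two-sided p-value via normal approximation = 2*(1 - Phi(|z|)) = 0.403986.
Step 6: alpha = 0.1. fail to reject H0.

R = 6, z = -0.8345, p = 0.403986, fail to reject H0.


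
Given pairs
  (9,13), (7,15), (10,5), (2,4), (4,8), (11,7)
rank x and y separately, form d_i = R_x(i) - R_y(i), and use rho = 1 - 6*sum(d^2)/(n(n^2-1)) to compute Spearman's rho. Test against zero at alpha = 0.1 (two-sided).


Step 1: Rank x and y separately (midranks; no ties here).
rank(x): 9->4, 7->3, 10->5, 2->1, 4->2, 11->6
rank(y): 13->5, 15->6, 5->2, 4->1, 8->4, 7->3
Step 2: d_i = R_x(i) - R_y(i); compute d_i^2.
  (4-5)^2=1, (3-6)^2=9, (5-2)^2=9, (1-1)^2=0, (2-4)^2=4, (6-3)^2=9
sum(d^2) = 32.
Step 3: rho = 1 - 6*32 / (6*(6^2 - 1)) = 1 - 192/210 = 0.085714.
Step 4: Under H0, t = rho * sqrt((n-2)/(1-rho^2)) = 0.1721 ~ t(4).
Step 5: Two-sided p-value from the t-distribution with 4 df = 0.871743.
Step 6: alpha = 0.1. fail to reject H0.

rho = 0.0857, p = 0.871743, fail to reject H0 at alpha = 0.1.


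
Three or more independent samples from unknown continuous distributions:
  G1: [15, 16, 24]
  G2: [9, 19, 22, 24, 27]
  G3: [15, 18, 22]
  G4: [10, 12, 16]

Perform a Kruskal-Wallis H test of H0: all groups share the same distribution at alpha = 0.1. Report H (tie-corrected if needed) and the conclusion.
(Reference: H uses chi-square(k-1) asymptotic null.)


Step 1: Combine all N = 14 observations and assign midranks.
sorted (value, group, rank): (9,G2,1), (10,G4,2), (12,G4,3), (15,G1,4.5), (15,G3,4.5), (16,G1,6.5), (16,G4,6.5), (18,G3,8), (19,G2,9), (22,G2,10.5), (22,G3,10.5), (24,G1,12.5), (24,G2,12.5), (27,G2,14)
Step 2: Sum ranks within each group.
R_1 = 23.5 (n_1 = 3)
R_2 = 47 (n_2 = 5)
R_3 = 23 (n_3 = 3)
R_4 = 11.5 (n_4 = 3)
Step 3: H = 12/(N(N+1)) * sum(R_i^2/n_i) - 3(N+1)
     = 12/(14*15) * (23.5^2/3 + 47^2/5 + 23^2/3 + 11.5^2/3) - 3*15
     = 0.057143 * 846.3 - 45
     = 3.360000.
Step 4: Ties present; correction factor C = 1 - 24/(14^3 - 14) = 0.991209. Corrected H = 3.360000 / 0.991209 = 3.389800.
Step 5: Under H0, H ~ chi^2(3); p-value = 0.335338.
Step 6: alpha = 0.1. fail to reject H0.

H = 3.3898, df = 3, p = 0.335338, fail to reject H0.


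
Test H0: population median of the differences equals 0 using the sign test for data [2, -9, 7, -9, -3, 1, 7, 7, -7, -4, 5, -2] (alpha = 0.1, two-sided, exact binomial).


Step 1: Discard zero differences. Original n = 12; n_eff = number of nonzero differences = 12.
Nonzero differences (with sign): +2, -9, +7, -9, -3, +1, +7, +7, -7, -4, +5, -2
Step 2: Count signs: positive = 6, negative = 6.
Step 3: Under H0: P(positive) = 0.5, so the number of positives S ~ Bin(12, 0.5).
Step 4: Two-sided exact p-value = sum of Bin(12,0.5) probabilities at or below the observed probability = 1.000000.
Step 5: alpha = 0.1. fail to reject H0.

n_eff = 12, pos = 6, neg = 6, p = 1.000000, fail to reject H0.


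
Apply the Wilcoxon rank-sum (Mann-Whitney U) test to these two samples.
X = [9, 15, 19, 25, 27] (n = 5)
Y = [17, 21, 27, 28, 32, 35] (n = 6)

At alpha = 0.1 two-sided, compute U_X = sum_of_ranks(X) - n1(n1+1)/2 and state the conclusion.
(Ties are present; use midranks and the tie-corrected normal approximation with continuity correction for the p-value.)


Step 1: Combine and sort all 11 observations; assign midranks.
sorted (value, group): (9,X), (15,X), (17,Y), (19,X), (21,Y), (25,X), (27,X), (27,Y), (28,Y), (32,Y), (35,Y)
ranks: 9->1, 15->2, 17->3, 19->4, 21->5, 25->6, 27->7.5, 27->7.5, 28->9, 32->10, 35->11
Step 2: Rank sum for X: R1 = 1 + 2 + 4 + 6 + 7.5 = 20.5.
Step 3: U_X = R1 - n1(n1+1)/2 = 20.5 - 5*6/2 = 20.5 - 15 = 5.5.
       U_Y = n1*n2 - U_X = 30 - 5.5 = 24.5.
Step 4: Ties are present, so use the tie-corrected normal approximation (with continuity correction) for the p-value.
Step 5: p-value = 0.099576; compare to alpha = 0.1. reject H0.

U_X = 5.5, p = 0.099576, reject H0 at alpha = 0.1.


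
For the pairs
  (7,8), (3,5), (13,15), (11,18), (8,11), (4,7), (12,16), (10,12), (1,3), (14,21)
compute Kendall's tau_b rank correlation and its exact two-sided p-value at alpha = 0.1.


Step 1: Enumerate the 45 unordered pairs (i,j) with i<j and classify each by sign(x_j-x_i) * sign(y_j-y_i).
  (1,2):dx=-4,dy=-3->C; (1,3):dx=+6,dy=+7->C; (1,4):dx=+4,dy=+10->C; (1,5):dx=+1,dy=+3->C
  (1,6):dx=-3,dy=-1->C; (1,7):dx=+5,dy=+8->C; (1,8):dx=+3,dy=+4->C; (1,9):dx=-6,dy=-5->C
  (1,10):dx=+7,dy=+13->C; (2,3):dx=+10,dy=+10->C; (2,4):dx=+8,dy=+13->C; (2,5):dx=+5,dy=+6->C
  (2,6):dx=+1,dy=+2->C; (2,7):dx=+9,dy=+11->C; (2,8):dx=+7,dy=+7->C; (2,9):dx=-2,dy=-2->C
  (2,10):dx=+11,dy=+16->C; (3,4):dx=-2,dy=+3->D; (3,5):dx=-5,dy=-4->C; (3,6):dx=-9,dy=-8->C
  (3,7):dx=-1,dy=+1->D; (3,8):dx=-3,dy=-3->C; (3,9):dx=-12,dy=-12->C; (3,10):dx=+1,dy=+6->C
  (4,5):dx=-3,dy=-7->C; (4,6):dx=-7,dy=-11->C; (4,7):dx=+1,dy=-2->D; (4,8):dx=-1,dy=-6->C
  (4,9):dx=-10,dy=-15->C; (4,10):dx=+3,dy=+3->C; (5,6):dx=-4,dy=-4->C; (5,7):dx=+4,dy=+5->C
  (5,8):dx=+2,dy=+1->C; (5,9):dx=-7,dy=-8->C; (5,10):dx=+6,dy=+10->C; (6,7):dx=+8,dy=+9->C
  (6,8):dx=+6,dy=+5->C; (6,9):dx=-3,dy=-4->C; (6,10):dx=+10,dy=+14->C; (7,8):dx=-2,dy=-4->C
  (7,9):dx=-11,dy=-13->C; (7,10):dx=+2,dy=+5->C; (8,9):dx=-9,dy=-9->C; (8,10):dx=+4,dy=+9->C
  (9,10):dx=+13,dy=+18->C
Step 2: C = 42, D = 3, total pairs = 45.
Step 3: tau = (C - D)/(n(n-1)/2) = (42 - 3)/45 = 0.866667.
Step 4: Exact two-sided p-value (enumerate n! = 3628800 permutations of y under H0): p = 0.000115.
Step 5: alpha = 0.1. reject H0.

tau_b = 0.8667 (C=42, D=3), p = 0.000115, reject H0.


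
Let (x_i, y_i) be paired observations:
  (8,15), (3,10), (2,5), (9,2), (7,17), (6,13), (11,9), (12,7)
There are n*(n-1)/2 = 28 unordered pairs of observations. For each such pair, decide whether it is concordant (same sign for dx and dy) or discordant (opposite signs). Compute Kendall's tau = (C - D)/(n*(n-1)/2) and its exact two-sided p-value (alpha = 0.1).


Step 1: Enumerate the 28 unordered pairs (i,j) with i<j and classify each by sign(x_j-x_i) * sign(y_j-y_i).
  (1,2):dx=-5,dy=-5->C; (1,3):dx=-6,dy=-10->C; (1,4):dx=+1,dy=-13->D; (1,5):dx=-1,dy=+2->D
  (1,6):dx=-2,dy=-2->C; (1,7):dx=+3,dy=-6->D; (1,8):dx=+4,dy=-8->D; (2,3):dx=-1,dy=-5->C
  (2,4):dx=+6,dy=-8->D; (2,5):dx=+4,dy=+7->C; (2,6):dx=+3,dy=+3->C; (2,7):dx=+8,dy=-1->D
  (2,8):dx=+9,dy=-3->D; (3,4):dx=+7,dy=-3->D; (3,5):dx=+5,dy=+12->C; (3,6):dx=+4,dy=+8->C
  (3,7):dx=+9,dy=+4->C; (3,8):dx=+10,dy=+2->C; (4,5):dx=-2,dy=+15->D; (4,6):dx=-3,dy=+11->D
  (4,7):dx=+2,dy=+7->C; (4,8):dx=+3,dy=+5->C; (5,6):dx=-1,dy=-4->C; (5,7):dx=+4,dy=-8->D
  (5,8):dx=+5,dy=-10->D; (6,7):dx=+5,dy=-4->D; (6,8):dx=+6,dy=-6->D; (7,8):dx=+1,dy=-2->D
Step 2: C = 13, D = 15, total pairs = 28.
Step 3: tau = (C - D)/(n(n-1)/2) = (13 - 15)/28 = -0.071429.
Step 4: Exact two-sided p-value (enumerate n! = 40320 permutations of y under H0): p = 0.904861.
Step 5: alpha = 0.1. fail to reject H0.

tau_b = -0.0714 (C=13, D=15), p = 0.904861, fail to reject H0.


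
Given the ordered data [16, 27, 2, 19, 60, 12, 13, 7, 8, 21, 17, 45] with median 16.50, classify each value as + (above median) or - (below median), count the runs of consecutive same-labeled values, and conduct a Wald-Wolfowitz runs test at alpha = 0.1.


Step 1: Compute median = 16.50; label A = above, B = below.
Labels in order: BABAABBBBAAA  (n_A = 6, n_B = 6)
Step 2: Count runs R = 6.
Step 3: Under H0 (random ordering), E[R] = 2*n_A*n_B/(n_A+n_B) + 1 = 2*6*6/12 + 1 = 7.0000.
        Var[R] = 2*n_A*n_B*(2*n_A*n_B - n_A - n_B) / ((n_A+n_B)^2 * (n_A+n_B-1)) = 4320/1584 = 2.7273.
        SD[R] = 1.6514.
Step 4: Continuity-corrected z = (R + 0.5 - E[R]) / SD[R] = (6 + 0.5 - 7.0000) / 1.6514 = -0.3028.
Step 5: Two-sided p-value via normal approximation = 2*(1 - Phi(|z|)) = 0.762069.
Step 6: alpha = 0.1. fail to reject H0.

R = 6, z = -0.3028, p = 0.762069, fail to reject H0.


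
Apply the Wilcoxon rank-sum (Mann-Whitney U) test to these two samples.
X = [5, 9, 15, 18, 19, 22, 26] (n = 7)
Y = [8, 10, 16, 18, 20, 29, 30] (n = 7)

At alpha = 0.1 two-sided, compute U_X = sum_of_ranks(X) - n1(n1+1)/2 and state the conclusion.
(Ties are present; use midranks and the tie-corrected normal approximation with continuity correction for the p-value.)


Step 1: Combine and sort all 14 observations; assign midranks.
sorted (value, group): (5,X), (8,Y), (9,X), (10,Y), (15,X), (16,Y), (18,X), (18,Y), (19,X), (20,Y), (22,X), (26,X), (29,Y), (30,Y)
ranks: 5->1, 8->2, 9->3, 10->4, 15->5, 16->6, 18->7.5, 18->7.5, 19->9, 20->10, 22->11, 26->12, 29->13, 30->14
Step 2: Rank sum for X: R1 = 1 + 3 + 5 + 7.5 + 9 + 11 + 12 = 48.5.
Step 3: U_X = R1 - n1(n1+1)/2 = 48.5 - 7*8/2 = 48.5 - 28 = 20.5.
       U_Y = n1*n2 - U_X = 49 - 20.5 = 28.5.
Step 4: Ties are present, so use the tie-corrected normal approximation (with continuity correction) for the p-value.
Step 5: p-value = 0.654365; compare to alpha = 0.1. fail to reject H0.

U_X = 20.5, p = 0.654365, fail to reject H0 at alpha = 0.1.


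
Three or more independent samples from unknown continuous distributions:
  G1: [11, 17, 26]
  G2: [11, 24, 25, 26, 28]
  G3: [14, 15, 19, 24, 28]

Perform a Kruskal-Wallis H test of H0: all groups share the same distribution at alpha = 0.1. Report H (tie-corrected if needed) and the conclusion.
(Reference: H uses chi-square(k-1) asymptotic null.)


Step 1: Combine all N = 13 observations and assign midranks.
sorted (value, group, rank): (11,G1,1.5), (11,G2,1.5), (14,G3,3), (15,G3,4), (17,G1,5), (19,G3,6), (24,G2,7.5), (24,G3,7.5), (25,G2,9), (26,G1,10.5), (26,G2,10.5), (28,G2,12.5), (28,G3,12.5)
Step 2: Sum ranks within each group.
R_1 = 17 (n_1 = 3)
R_2 = 41 (n_2 = 5)
R_3 = 33 (n_3 = 5)
Step 3: H = 12/(N(N+1)) * sum(R_i^2/n_i) - 3(N+1)
     = 12/(13*14) * (17^2/3 + 41^2/5 + 33^2/5) - 3*14
     = 0.065934 * 650.333 - 42
     = 0.879121.
Step 4: Ties present; correction factor C = 1 - 24/(13^3 - 13) = 0.989011. Corrected H = 0.879121 / 0.989011 = 0.888889.
Step 5: Under H0, H ~ chi^2(2); p-value = 0.641180.
Step 6: alpha = 0.1. fail to reject H0.

H = 0.8889, df = 2, p = 0.641180, fail to reject H0.


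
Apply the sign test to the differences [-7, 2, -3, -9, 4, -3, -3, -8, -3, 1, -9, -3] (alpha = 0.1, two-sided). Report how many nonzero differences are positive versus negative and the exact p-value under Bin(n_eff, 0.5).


Step 1: Discard zero differences. Original n = 12; n_eff = number of nonzero differences = 12.
Nonzero differences (with sign): -7, +2, -3, -9, +4, -3, -3, -8, -3, +1, -9, -3
Step 2: Count signs: positive = 3, negative = 9.
Step 3: Under H0: P(positive) = 0.5, so the number of positives S ~ Bin(12, 0.5).
Step 4: Two-sided exact p-value = sum of Bin(12,0.5) probabilities at or below the observed probability = 0.145996.
Step 5: alpha = 0.1. fail to reject H0.

n_eff = 12, pos = 3, neg = 9, p = 0.145996, fail to reject H0.


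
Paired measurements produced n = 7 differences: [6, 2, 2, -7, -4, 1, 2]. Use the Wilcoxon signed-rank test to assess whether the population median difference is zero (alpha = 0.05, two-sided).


Step 1: Drop any zero differences (none here) and take |d_i|.
|d| = [6, 2, 2, 7, 4, 1, 2]
Step 2: Midrank |d_i| (ties get averaged ranks).
ranks: |6|->6, |2|->3, |2|->3, |7|->7, |4|->5, |1|->1, |2|->3
Step 3: Attach original signs; sum ranks with positive sign and with negative sign.
W+ = 6 + 3 + 3 + 1 + 3 = 16
W- = 7 + 5 = 12
(Check: W+ + W- = 28 should equal n(n+1)/2 = 28.)
Step 4: Test statistic W = min(W+, W-) = 12.
Step 5: Ties in |d|, so use the tie-corrected normal approximation.
        E[W] = n(n+1)/4 = 7*8/4 = 14.
        Tie groups: |d|=2 (t=3); sum(t^3 - t) = 24.
        Var[W] = n(n+1)(2n+1)/24 - sum(t^3-t)/48 = 840/24 - 24/48 = 34.5.
        z = (W - E[W]) / sqrt(Var[W]) = (12 - 14) / 5.8737 = -0.3405.
        Two-sided p = 2*Phi(z) = 0.733478.
Step 6: alpha = 0.05. fail to reject H0.

W+ = 16, W- = 12, W = min = 12, p = 0.733478, fail to reject H0.


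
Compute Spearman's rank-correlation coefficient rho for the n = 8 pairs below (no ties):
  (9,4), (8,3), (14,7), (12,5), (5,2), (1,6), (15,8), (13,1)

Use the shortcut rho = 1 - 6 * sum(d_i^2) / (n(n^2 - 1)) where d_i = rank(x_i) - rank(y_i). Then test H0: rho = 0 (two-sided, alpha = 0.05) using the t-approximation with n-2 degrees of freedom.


Step 1: Rank x and y separately (midranks; no ties here).
rank(x): 9->4, 8->3, 14->7, 12->5, 5->2, 1->1, 15->8, 13->6
rank(y): 4->4, 3->3, 7->7, 5->5, 2->2, 6->6, 8->8, 1->1
Step 2: d_i = R_x(i) - R_y(i); compute d_i^2.
  (4-4)^2=0, (3-3)^2=0, (7-7)^2=0, (5-5)^2=0, (2-2)^2=0, (1-6)^2=25, (8-8)^2=0, (6-1)^2=25
sum(d^2) = 50.
Step 3: rho = 1 - 6*50 / (8*(8^2 - 1)) = 1 - 300/504 = 0.404762.
Step 4: Under H0, t = rho * sqrt((n-2)/(1-rho^2)) = 1.0842 ~ t(6).
Step 5: Two-sided p-value from the t-distribution with 6 df = 0.319889.
Step 6: alpha = 0.05. fail to reject H0.

rho = 0.4048, p = 0.319889, fail to reject H0 at alpha = 0.05.


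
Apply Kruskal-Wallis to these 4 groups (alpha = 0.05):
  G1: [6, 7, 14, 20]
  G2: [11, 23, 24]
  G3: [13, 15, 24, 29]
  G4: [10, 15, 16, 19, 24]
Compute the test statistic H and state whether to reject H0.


Step 1: Combine all N = 16 observations and assign midranks.
sorted (value, group, rank): (6,G1,1), (7,G1,2), (10,G4,3), (11,G2,4), (13,G3,5), (14,G1,6), (15,G3,7.5), (15,G4,7.5), (16,G4,9), (19,G4,10), (20,G1,11), (23,G2,12), (24,G2,14), (24,G3,14), (24,G4,14), (29,G3,16)
Step 2: Sum ranks within each group.
R_1 = 20 (n_1 = 4)
R_2 = 30 (n_2 = 3)
R_3 = 42.5 (n_3 = 4)
R_4 = 43.5 (n_4 = 5)
Step 3: H = 12/(N(N+1)) * sum(R_i^2/n_i) - 3(N+1)
     = 12/(16*17) * (20^2/4 + 30^2/3 + 42.5^2/4 + 43.5^2/5) - 3*17
     = 0.044118 * 1230.01 - 51
     = 3.265257.
Step 4: Ties present; correction factor C = 1 - 30/(16^3 - 16) = 0.992647. Corrected H = 3.265257 / 0.992647 = 3.289444.
Step 5: Under H0, H ~ chi^2(3); p-value = 0.349114.
Step 6: alpha = 0.05. fail to reject H0.

H = 3.2894, df = 3, p = 0.349114, fail to reject H0.


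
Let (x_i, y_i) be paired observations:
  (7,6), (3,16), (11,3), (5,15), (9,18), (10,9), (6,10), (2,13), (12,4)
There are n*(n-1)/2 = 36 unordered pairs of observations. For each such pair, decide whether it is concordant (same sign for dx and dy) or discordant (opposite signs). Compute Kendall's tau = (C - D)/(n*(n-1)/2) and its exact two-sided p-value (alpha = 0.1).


Step 1: Enumerate the 36 unordered pairs (i,j) with i<j and classify each by sign(x_j-x_i) * sign(y_j-y_i).
  (1,2):dx=-4,dy=+10->D; (1,3):dx=+4,dy=-3->D; (1,4):dx=-2,dy=+9->D; (1,5):dx=+2,dy=+12->C
  (1,6):dx=+3,dy=+3->C; (1,7):dx=-1,dy=+4->D; (1,8):dx=-5,dy=+7->D; (1,9):dx=+5,dy=-2->D
  (2,3):dx=+8,dy=-13->D; (2,4):dx=+2,dy=-1->D; (2,5):dx=+6,dy=+2->C; (2,6):dx=+7,dy=-7->D
  (2,7):dx=+3,dy=-6->D; (2,8):dx=-1,dy=-3->C; (2,9):dx=+9,dy=-12->D; (3,4):dx=-6,dy=+12->D
  (3,5):dx=-2,dy=+15->D; (3,6):dx=-1,dy=+6->D; (3,7):dx=-5,dy=+7->D; (3,8):dx=-9,dy=+10->D
  (3,9):dx=+1,dy=+1->C; (4,5):dx=+4,dy=+3->C; (4,6):dx=+5,dy=-6->D; (4,7):dx=+1,dy=-5->D
  (4,8):dx=-3,dy=-2->C; (4,9):dx=+7,dy=-11->D; (5,6):dx=+1,dy=-9->D; (5,7):dx=-3,dy=-8->C
  (5,8):dx=-7,dy=-5->C; (5,9):dx=+3,dy=-14->D; (6,7):dx=-4,dy=+1->D; (6,8):dx=-8,dy=+4->D
  (6,9):dx=+2,dy=-5->D; (7,8):dx=-4,dy=+3->D; (7,9):dx=+6,dy=-6->D; (8,9):dx=+10,dy=-9->D
Step 2: C = 9, D = 27, total pairs = 36.
Step 3: tau = (C - D)/(n(n-1)/2) = (9 - 27)/36 = -0.500000.
Step 4: Exact two-sided p-value (enumerate n! = 362880 permutations of y under H0): p = 0.075176.
Step 5: alpha = 0.1. reject H0.

tau_b = -0.5000 (C=9, D=27), p = 0.075176, reject H0.


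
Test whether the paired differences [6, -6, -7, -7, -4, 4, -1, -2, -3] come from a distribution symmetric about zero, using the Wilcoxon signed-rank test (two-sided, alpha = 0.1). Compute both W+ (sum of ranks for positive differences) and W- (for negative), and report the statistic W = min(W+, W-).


Step 1: Drop any zero differences (none here) and take |d_i|.
|d| = [6, 6, 7, 7, 4, 4, 1, 2, 3]
Step 2: Midrank |d_i| (ties get averaged ranks).
ranks: |6|->6.5, |6|->6.5, |7|->8.5, |7|->8.5, |4|->4.5, |4|->4.5, |1|->1, |2|->2, |3|->3
Step 3: Attach original signs; sum ranks with positive sign and with negative sign.
W+ = 6.5 + 4.5 = 11
W- = 6.5 + 8.5 + 8.5 + 4.5 + 1 + 2 + 3 = 34
(Check: W+ + W- = 45 should equal n(n+1)/2 = 45.)
Step 4: Test statistic W = min(W+, W-) = 11.
Step 5: Ties in |d|, so use the tie-corrected normal approximation.
        E[W] = n(n+1)/4 = 9*10/4 = 22.5.
        Tie groups: |d|=4 (t=2), |d|=6 (t=2), |d|=7 (t=2); sum(t^3 - t) = 18.
        Var[W] = n(n+1)(2n+1)/24 - sum(t^3-t)/48 = 1710/24 - 18/48 = 70.875.
        z = (W - E[W]) / sqrt(Var[W]) = (11 - 22.5) / 8.4187 = -1.3660.
        Two-sided p = 2*Phi(z) = 0.171938.
Step 6: alpha = 0.1. fail to reject H0.

W+ = 11, W- = 34, W = min = 11, p = 0.171938, fail to reject H0.


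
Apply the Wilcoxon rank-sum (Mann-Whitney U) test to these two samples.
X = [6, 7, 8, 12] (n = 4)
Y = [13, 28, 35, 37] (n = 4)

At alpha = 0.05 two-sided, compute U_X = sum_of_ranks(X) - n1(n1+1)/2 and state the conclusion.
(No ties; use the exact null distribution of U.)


Step 1: Combine and sort all 8 observations; assign midranks.
sorted (value, group): (6,X), (7,X), (8,X), (12,X), (13,Y), (28,Y), (35,Y), (37,Y)
ranks: 6->1, 7->2, 8->3, 12->4, 13->5, 28->6, 35->7, 37->8
Step 2: Rank sum for X: R1 = 1 + 2 + 3 + 4 = 10.
Step 3: U_X = R1 - n1(n1+1)/2 = 10 - 4*5/2 = 10 - 10 = 0.
       U_Y = n1*n2 - U_X = 16 - 0 = 16.
Step 4: No ties, so the exact null distribution of U (based on enumerating the C(8,4) = 70 equally likely rank assignments) gives the two-sided p-value.
Step 5: p-value = 0.028571; compare to alpha = 0.05. reject H0.

U_X = 0, p = 0.028571, reject H0 at alpha = 0.05.


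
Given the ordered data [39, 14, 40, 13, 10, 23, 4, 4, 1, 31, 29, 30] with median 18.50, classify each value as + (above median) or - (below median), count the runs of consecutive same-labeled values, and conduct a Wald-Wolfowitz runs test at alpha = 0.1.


Step 1: Compute median = 18.50; label A = above, B = below.
Labels in order: ABABBABBBAAA  (n_A = 6, n_B = 6)
Step 2: Count runs R = 7.
Step 3: Under H0 (random ordering), E[R] = 2*n_A*n_B/(n_A+n_B) + 1 = 2*6*6/12 + 1 = 7.0000.
        Var[R] = 2*n_A*n_B*(2*n_A*n_B - n_A - n_B) / ((n_A+n_B)^2 * (n_A+n_B-1)) = 4320/1584 = 2.7273.
        SD[R] = 1.6514.
Step 4: R = E[R], so z = 0 with no continuity correction.
Step 5: Two-sided p-value via normal approximation = 2*(1 - Phi(|z|)) = 1.000000.
Step 6: alpha = 0.1. fail to reject H0.

R = 7, z = 0.0000, p = 1.000000, fail to reject H0.


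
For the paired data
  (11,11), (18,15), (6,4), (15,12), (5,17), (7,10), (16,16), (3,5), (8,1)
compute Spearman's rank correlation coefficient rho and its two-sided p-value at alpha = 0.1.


Step 1: Rank x and y separately (midranks; no ties here).
rank(x): 11->6, 18->9, 6->3, 15->7, 5->2, 7->4, 16->8, 3->1, 8->5
rank(y): 11->5, 15->7, 4->2, 12->6, 17->9, 10->4, 16->8, 5->3, 1->1
Step 2: d_i = R_x(i) - R_y(i); compute d_i^2.
  (6-5)^2=1, (9-7)^2=4, (3-2)^2=1, (7-6)^2=1, (2-9)^2=49, (4-4)^2=0, (8-8)^2=0, (1-3)^2=4, (5-1)^2=16
sum(d^2) = 76.
Step 3: rho = 1 - 6*76 / (9*(9^2 - 1)) = 1 - 456/720 = 0.366667.
Step 4: Under H0, t = rho * sqrt((n-2)/(1-rho^2)) = 1.0427 ~ t(7).
Step 5: Two-sided p-value from the t-distribution with 7 df = 0.331740.
Step 6: alpha = 0.1. fail to reject H0.

rho = 0.3667, p = 0.331740, fail to reject H0 at alpha = 0.1.


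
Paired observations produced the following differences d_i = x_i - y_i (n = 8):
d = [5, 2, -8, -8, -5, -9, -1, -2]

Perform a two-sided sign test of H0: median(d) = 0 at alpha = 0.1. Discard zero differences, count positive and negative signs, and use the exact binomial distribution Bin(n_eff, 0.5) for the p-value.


Step 1: Discard zero differences. Original n = 8; n_eff = number of nonzero differences = 8.
Nonzero differences (with sign): +5, +2, -8, -8, -5, -9, -1, -2
Step 2: Count signs: positive = 2, negative = 6.
Step 3: Under H0: P(positive) = 0.5, so the number of positives S ~ Bin(8, 0.5).
Step 4: Two-sided exact p-value = sum of Bin(8,0.5) probabilities at or below the observed probability = 0.289062.
Step 5: alpha = 0.1. fail to reject H0.

n_eff = 8, pos = 2, neg = 6, p = 0.289062, fail to reject H0.


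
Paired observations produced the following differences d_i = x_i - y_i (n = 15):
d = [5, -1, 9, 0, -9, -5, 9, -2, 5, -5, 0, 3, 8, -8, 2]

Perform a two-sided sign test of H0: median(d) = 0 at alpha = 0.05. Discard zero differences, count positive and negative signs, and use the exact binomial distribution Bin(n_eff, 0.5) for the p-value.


Step 1: Discard zero differences. Original n = 15; n_eff = number of nonzero differences = 13.
Nonzero differences (with sign): +5, -1, +9, -9, -5, +9, -2, +5, -5, +3, +8, -8, +2
Step 2: Count signs: positive = 7, negative = 6.
Step 3: Under H0: P(positive) = 0.5, so the number of positives S ~ Bin(13, 0.5).
Step 4: Two-sided exact p-value = sum of Bin(13,0.5) probabilities at or below the observed probability = 1.000000.
Step 5: alpha = 0.05. fail to reject H0.

n_eff = 13, pos = 7, neg = 6, p = 1.000000, fail to reject H0.
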